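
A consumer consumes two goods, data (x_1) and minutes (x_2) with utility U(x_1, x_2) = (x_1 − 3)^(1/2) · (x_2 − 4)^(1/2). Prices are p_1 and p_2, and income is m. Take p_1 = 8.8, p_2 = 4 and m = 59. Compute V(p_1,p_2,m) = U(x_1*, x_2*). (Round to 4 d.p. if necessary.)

Let x_1' = x_1−3, x_2' = x_2−4. MRS = x_2'/x_1' = p_1/p_2.
Substituting into the budget: x_1* = 3 + 0.5·(m − 3·p_1 − 4·p_2)/p_1, and x_2* = 4 + 0.5·(…)/p_2.
Discretionary income = 59 − 3·8.8 − 4·4 = 16.6; x_1* = 3 + 0.5·16.6/8.8 = 3.9432; x_2* = 4 + 0.5·16.6/4 = 6.075.
Utility at the optimum: U(3.9432, 6.075) = 1.399.

V = 1.399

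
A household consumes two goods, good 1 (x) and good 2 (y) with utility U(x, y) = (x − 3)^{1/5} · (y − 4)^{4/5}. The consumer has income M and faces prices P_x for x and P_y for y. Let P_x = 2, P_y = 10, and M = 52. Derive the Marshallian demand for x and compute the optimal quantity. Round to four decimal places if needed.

Discretionary income = 52 − 3·2 − 4·10 = 6; x* = 3 + 0.2·6/2 = 3.6.

x* = 3.6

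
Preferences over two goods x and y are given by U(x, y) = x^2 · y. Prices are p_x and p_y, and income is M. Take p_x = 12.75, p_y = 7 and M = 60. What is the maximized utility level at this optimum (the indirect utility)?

V = 28.1211

Tangency: MRS = 2·y/x = p_x/p_y.
Rearranging, p_y·y = (1/2)·p_x·x. Substituting into the budget gives p_x·x·(1 + (1/2)) = M.
Demand: x*(p_x,p_y,M) = 2/3·M/p_x and y* = 1/3·M/p_y.
At p_x=12.75, p_y=7, M=60: x* = 2/3·60/12.75 = 3.1373, y* = 2.8571.
Utility at the optimum: U(3.1373, 2.8571) = 28.1211.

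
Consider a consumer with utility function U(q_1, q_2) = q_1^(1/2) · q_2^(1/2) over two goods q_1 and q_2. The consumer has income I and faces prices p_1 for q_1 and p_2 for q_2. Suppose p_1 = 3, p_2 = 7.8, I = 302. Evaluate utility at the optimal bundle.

MU_q_1/MU_q_2 = (0.5·q_2)/(0.5·q_1); tangency sets this equal to p_1/p_2.
So 0.5·p_2·q_2 = 0.5·p_1·q_1; combined with the budget, a share 0.5 of income goes to q_1.
Demand: q_1*(p_1,p_2,I) = 0.5·I/p_1 and q_2* = 0.5·I/p_2.
At p_1=3, p_2=7.8, I=302: q_1* = 0.5·302/3 = 50.3333, q_2* = 19.359.
Utility at the optimum: U(50.3333, 19.359) = 31.2154.

V = 31.2154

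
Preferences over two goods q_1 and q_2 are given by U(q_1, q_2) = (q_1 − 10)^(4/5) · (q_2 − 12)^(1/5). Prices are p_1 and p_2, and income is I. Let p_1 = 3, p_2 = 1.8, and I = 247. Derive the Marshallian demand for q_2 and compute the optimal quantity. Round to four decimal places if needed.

q_2* = 33.7111

This is Cobb-Douglas in (q_1−10, q_2−12): tangency gives 0.8·p_2·(q_2−12) = 0.2·p_1·(q_1−10).
After buying the subsistence bundle (10, 12), a share 0.8 of the remaining income goes to q_1: q_1* = 10 + 0.8·(I − 10p_1 − 12p_2)/p_1.
Discretionary income = 247 − 10·3 − 12·1.8 = 195.4; q_2* = 12 + 0.2·195.4/1.8 = 33.7111.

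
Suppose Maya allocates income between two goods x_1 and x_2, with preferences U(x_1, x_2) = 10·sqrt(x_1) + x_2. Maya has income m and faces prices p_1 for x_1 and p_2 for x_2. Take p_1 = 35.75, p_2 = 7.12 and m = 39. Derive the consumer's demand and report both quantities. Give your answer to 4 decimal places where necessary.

x_1* = 0.9916, x_2* = 0.4985

Solve: √x_1 = 5·p_2/p_1, so x_1*(p_1,p_2) = (5·p_2/p_1)², and x_2* = (m − p_1·x_1*)/p_2.
Plugging in: x_1* = (5·7.12/35.75)² = 0.9916, x_2* = 0.4985.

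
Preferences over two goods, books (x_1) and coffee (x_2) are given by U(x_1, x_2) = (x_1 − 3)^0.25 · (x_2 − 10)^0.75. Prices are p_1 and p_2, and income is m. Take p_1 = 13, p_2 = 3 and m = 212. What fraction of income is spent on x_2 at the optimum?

share on x_2 = 0.6474

This is Cobb-Douglas in (x_1−3, x_2−10): tangency gives 0.25·p_2·(x_2−10) = 0.75·p_1·(x_1−3).
Substituting into the budget: x_1* = 3 + 0.25·(m − 3·p_1 − 10·p_2)/p_1, and x_2* = 10 + 0.75·(…)/p_2.
Discretionary income = 212 − 3·13 − 10·3 = 143; x_1* = 3 + 0.25·143/13 = 5.75; x_2* = 10 + 0.75·143/3 = 45.75.
Expenditure on x_2: 3·45.75 = 137.25; share = 0.6474.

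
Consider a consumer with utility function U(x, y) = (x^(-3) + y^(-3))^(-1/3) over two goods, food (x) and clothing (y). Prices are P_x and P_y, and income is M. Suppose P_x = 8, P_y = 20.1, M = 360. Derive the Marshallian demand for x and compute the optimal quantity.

x* = 15.0219

MU_x ∝ x^(-4), MU_y ∝ y^(-4), so MRS = (y/x)^(4) = P_x/P_y.
Hence y/x = (P_x/P_y)^(1/(4)), i.e. raised to the 0.25 power.
With the ratio pinned down, the budget gives x* = M/(P_x + P_y·(y/x)) and y* = (y/x)·x*.
Numerically y/x = 0.79428, so x* = 360/(8 + 20.1·0.79428) = 15.0219.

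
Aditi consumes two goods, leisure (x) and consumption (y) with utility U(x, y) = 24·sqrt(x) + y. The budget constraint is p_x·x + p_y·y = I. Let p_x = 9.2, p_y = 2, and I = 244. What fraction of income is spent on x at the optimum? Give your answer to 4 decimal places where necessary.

Set MRS = p_x/p_y: 12·x^(−1/2) = p_x/p_y.
Thus x* = (12·p_y/p_x)² — independent of I — with the rest of income spent on y.
Plugging in: x* = (12·2/9.2)² = 6.8053, y* = 90.6957.
Expenditure on x: 9.2·6.8053 = 62.6087; share = 0.2566.

share on x = 0.2566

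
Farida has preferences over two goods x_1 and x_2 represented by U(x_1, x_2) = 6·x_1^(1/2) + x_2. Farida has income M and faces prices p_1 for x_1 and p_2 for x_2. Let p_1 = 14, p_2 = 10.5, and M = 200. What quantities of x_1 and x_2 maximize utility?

MU_x_1 = 3/√x_1, MU_x_2 = 1. Tangency: 3/√x_1 = p_1/p_2.
Solve: √x_1 = 3·p_2/p_1, so x_1*(p_1,p_2) = (3·p_2/p_1)², and x_2* = (M − p_1·x_1*)/p_2.
Plugging in: x_1* = (3·10.5/14)² = 5.0625, x_2* = 12.2976.

x_1* = 5.0625, x_2* = 12.2976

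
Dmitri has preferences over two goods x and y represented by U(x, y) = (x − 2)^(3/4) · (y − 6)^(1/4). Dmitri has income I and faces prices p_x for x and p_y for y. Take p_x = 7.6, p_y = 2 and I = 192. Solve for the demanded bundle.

MRS = 3·(y−6)/(x−2). Tangency with p_x/p_y gives y−6 = (1/3)·(p_x/p_y)·(x−2).
Substituting into the budget: x* = 2 + 0.75·(I − 2·p_x − 6·p_y)/p_x, and y* = 6 + 0.25·(…)/p_y.
Discretionary income = 192 − 2·7.6 − 6·2 = 164.8; x* = 2 + 0.75·164.8/7.6 = 18.2632; y* = 6 + 0.25·164.8/2 = 26.6.

x* = 18.2632, y* = 26.6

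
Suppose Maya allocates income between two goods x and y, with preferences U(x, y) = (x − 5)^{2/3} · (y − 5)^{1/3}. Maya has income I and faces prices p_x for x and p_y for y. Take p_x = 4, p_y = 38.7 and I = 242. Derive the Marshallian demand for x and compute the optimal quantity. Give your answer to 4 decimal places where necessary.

This is Cobb-Douglas in (x−5, y−5): tangency gives 2/3·p_y·(y−5) = 1/3·p_x·(x−5).
After buying the subsistence bundle (5, 5), a share 2/3 of the remaining income goes to x: x* = 5 + 2/3·(I − 5p_x − 5p_y)/p_x.
Discretionary income = 242 − 5·4 − 5·38.7 = 28.5; x* = 5 + 2/3·28.5/4 = 9.75.

x* = 9.75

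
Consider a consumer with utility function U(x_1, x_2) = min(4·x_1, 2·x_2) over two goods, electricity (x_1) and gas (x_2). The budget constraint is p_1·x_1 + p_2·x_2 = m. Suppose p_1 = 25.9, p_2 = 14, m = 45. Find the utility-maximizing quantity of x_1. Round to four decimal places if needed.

x_1* = 0.8349

With perfect complements, no substitution: consume in ratio x_1:x_2 = 2:4.
Budget: p_1·x_1 + p_2·2·x_1 = m, so (2·p_1 + 4·p_2)·x_1 = 2·m.
Demand: x_1*(p_1,p_2,m) = 2·m/(2·p_1 + 4·p_2), x_2* = 4·m/(2·p_1 + 4·p_2).
Here 2·25.9 + 4·14 = 107.8, giving x_1* = 0.8349.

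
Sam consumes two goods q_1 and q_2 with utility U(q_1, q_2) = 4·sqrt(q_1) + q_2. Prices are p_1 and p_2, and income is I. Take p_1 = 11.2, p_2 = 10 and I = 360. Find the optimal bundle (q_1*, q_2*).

q_1* = 3.1888, q_2* = 32.4286

Utility is quasi-linear in q_2; the FOC for q_1 is 2/√q_1 = p_1/p_2.
Solve: √q_1 = 2·p_2/p_1, so q_1*(p_1,p_2) = (2·p_2/p_1)², and q_2* = (I − p_1·q_1*)/p_2.
Plugging in: q_1* = (2·10/11.2)² = 3.1888, q_2* = 32.4286.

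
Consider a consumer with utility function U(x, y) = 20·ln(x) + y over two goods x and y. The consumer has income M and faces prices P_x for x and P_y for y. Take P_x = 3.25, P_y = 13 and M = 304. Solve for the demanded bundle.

MU_x = 20/x, MU_y = 1. Tangency: 20/x = P_x/P_y.
So x*(P_x,P_y) = 20·P_y/P_x, independent of income; and y* = (M − 20·P_y)/P_y.
At the given prices: x* = 20·13/3.25 = 80, and y* = 3.3846.

x* = 80, y* = 3.3846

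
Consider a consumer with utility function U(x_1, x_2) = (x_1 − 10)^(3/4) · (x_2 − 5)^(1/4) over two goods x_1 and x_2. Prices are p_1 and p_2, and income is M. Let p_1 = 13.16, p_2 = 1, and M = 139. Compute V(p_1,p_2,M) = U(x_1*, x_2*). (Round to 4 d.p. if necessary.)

V = 0.1979

After buying the subsistence bundle (10, 5), a share 0.75 of the remaining income goes to x_1: x_1* = 10 + 0.75·(M − 10p_1 − 5p_2)/p_1.
Discretionary income = 139 − 10·13.16 − 5·1 = 2.4; x_1* = 10 + 0.75·2.4/13.16 = 10.1368; x_2* = 5 + 0.25·2.4/1 = 5.6.
Utility at the optimum: U(10.1368, 5.6) = 0.1979.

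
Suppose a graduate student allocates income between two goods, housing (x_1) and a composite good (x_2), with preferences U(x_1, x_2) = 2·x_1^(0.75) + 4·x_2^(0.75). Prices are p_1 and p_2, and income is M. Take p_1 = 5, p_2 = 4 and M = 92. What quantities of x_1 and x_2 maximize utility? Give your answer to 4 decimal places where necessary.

MRS = MU_x_1/MU_x_2 = (1/2)·(x_2/x_1)^(0.25). Set equal to p_1/p_2.
Hence x_2/x_1 = (2·p_1/p_2)^(1/(0.25)), i.e. raised to the 4 power.
Substitute x_2 = (x_2/x_1)·x_1 into the budget: x_1* = M/(p_1 + p_2·(x_2/x_1)).
Numerically x_2/x_1 = 39.0625, so x_1* = 92/(5 + 4·39.0625) = 0.5705 and x_2* = 39.0625·0.5705 = 22.2868.

x_1* = 0.5705, x_2* = 22.2868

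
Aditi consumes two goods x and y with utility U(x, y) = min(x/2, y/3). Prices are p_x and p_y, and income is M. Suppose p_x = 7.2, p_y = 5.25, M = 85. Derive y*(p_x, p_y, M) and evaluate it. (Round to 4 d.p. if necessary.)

y* = 8.4577

Here 2·7.2 + 3·5.25 = 30.15, giving y* = 8.4577.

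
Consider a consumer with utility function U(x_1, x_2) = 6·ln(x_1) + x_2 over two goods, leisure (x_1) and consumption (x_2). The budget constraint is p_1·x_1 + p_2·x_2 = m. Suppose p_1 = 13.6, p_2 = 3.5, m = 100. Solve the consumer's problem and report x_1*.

Set MRS = p_1/p_2: (6/x_1)/1 = p_1/p_2.
So x_1*(p_1,p_2) = 6·p_2/p_1, independent of income; and x_2* = (m − 6·p_2)/p_2.
At the given prices: x_1* = 6·3.5/13.6 = 1.5441.

x_1* = 1.5441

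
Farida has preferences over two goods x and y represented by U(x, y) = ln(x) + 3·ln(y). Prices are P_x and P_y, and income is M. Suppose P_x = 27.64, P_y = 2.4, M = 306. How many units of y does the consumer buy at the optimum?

At P_x=27.64, P_y=2.4, M=306: y* = 0.75·306/2.4 = 95.625.

y* = 95.625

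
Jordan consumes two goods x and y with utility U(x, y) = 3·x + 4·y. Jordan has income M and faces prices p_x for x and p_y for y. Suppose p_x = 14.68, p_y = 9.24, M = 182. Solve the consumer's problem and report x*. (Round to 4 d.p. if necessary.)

x* = 0

Linear utility — the consumer picks whichever good has higher MU/price: 3/14.68 = 0.2044 vs 4/9.24 = 0.4329.
y gives more utility per dollar, so spend all income on y: y* = M/p_y, x* = 0.
Numerically: x* = 0, y* = 19.697.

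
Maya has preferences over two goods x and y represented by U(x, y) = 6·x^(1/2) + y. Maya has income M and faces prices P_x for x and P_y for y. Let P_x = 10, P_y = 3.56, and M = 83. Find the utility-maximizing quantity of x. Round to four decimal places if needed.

x* = 1.1406

Set MRS = P_x/P_y: 3·x^(−1/2) = P_x/P_y.
Solve: √x = 3·P_y/P_x, so x*(P_x,P_y) = (3·P_y/P_x)², and y* = (M − P_x·x*)/P_y.
Plugging in: x* = (3·3.56/10)² = 1.1406.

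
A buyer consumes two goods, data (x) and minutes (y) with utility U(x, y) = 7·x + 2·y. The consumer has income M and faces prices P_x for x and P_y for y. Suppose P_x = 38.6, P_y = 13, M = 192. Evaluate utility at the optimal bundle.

Perfect substitutes: compare marginal utility per dollar. 7/P_x vs 2/P_y → 0.1813 vs 0.1538.
x gives more utility per dollar, so spend all income on x: x* = M/P_x, y* = 0.
Numerically: x* = 4.9741, y* = 0.
Utility at the optimum: U(4.9741, 0) = 34.8187.

V = 34.8187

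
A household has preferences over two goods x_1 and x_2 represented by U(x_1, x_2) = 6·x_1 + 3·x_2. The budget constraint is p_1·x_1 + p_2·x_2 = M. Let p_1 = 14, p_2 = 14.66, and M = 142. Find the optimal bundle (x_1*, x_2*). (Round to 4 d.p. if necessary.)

x_1* = 10.1429, x_2* = 0

Linear utility — the consumer picks whichever good has higher MU/price: 6/14 = 0.4286 vs 3/14.66 = 0.2046.
x_1 gives more utility per dollar, so spend all income on x_1: x_1* = M/p_1, x_2* = 0.
Numerically: x_1* = 10.1429, x_2* = 0.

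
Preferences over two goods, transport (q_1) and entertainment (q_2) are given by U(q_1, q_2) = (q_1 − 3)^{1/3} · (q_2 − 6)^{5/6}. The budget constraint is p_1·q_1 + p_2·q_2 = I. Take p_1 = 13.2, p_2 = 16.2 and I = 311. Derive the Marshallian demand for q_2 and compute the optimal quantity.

Discretionary income = 311 − 3·13.2 − 6·16.2 = 174.2; q_2* = 6 + 5/7·174.2/16.2 = 13.6808.

q_2* = 13.6808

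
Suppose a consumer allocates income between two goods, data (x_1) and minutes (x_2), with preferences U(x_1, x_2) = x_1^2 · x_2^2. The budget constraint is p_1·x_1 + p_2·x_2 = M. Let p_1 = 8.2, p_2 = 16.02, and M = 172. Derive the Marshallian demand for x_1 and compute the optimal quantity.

x_1* = 10.4878

At p_1=8.2, p_2=16.02, M=172: x_1* = 0.5·172/8.2 = 10.4878.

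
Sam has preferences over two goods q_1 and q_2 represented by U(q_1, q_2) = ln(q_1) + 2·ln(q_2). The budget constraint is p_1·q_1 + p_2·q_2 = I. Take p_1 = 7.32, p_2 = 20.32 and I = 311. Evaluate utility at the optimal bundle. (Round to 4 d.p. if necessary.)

MU_q_1/MU_q_2 = (q_2)/(2·q_1); tangency sets this equal to p_1/p_2.
Rearranging, p_2·q_2 = 2·p_1·q_1. Substituting into the budget gives p_1·q_1·(1 + 2) = I.
Demand: q_1*(p_1,p_2,I) = 1/3·I/p_1 and q_2* = 2/3·I/p_2.
At p_1=7.32, p_2=20.32, I=311: q_1* = 1/3·311/7.32 = 14.1621, q_2* = 10.2034.
Utility at the optimum: U(14.1621, 10.2034) = 7.296.

V = 7.296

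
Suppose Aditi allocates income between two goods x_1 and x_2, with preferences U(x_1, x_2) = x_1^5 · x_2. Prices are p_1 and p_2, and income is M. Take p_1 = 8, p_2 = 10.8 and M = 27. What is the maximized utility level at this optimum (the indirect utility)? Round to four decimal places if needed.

At p_1=8, p_2=10.8, M=27: x_1* = 5/6·27/8 = 2.8125, x_2* = 0.4167.
Utility at the optimum: U(2.8125, 0.4167) = 73.3249.

V = 73.3249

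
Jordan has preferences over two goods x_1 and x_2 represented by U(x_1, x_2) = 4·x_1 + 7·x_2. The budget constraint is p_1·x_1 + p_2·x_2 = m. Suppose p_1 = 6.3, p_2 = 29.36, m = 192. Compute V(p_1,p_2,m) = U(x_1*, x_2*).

V = 121.9048

Perfect substitutes: compare marginal utility per dollar. 4/p_1 vs 7/p_2 → 0.6349 vs 0.2384.
x_1 gives more utility per dollar, so spend all income on x_1: x_1* = m/p_1, x_2* = 0.
Numerically: x_1* = 30.4762, x_2* = 0.
Utility at the optimum: U(30.4762, 0) = 121.9048.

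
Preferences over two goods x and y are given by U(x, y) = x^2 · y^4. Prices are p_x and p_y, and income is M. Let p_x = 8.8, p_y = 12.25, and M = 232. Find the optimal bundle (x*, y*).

x* = 8.7879, y* = 12.6259

The MRS is (1/2)·y/x. Set MRS = p_x/p_y.
So 2·p_y·y = 4·p_x·x; combined with the budget, a share 1/3 of income goes to x.
Demand: x*(p_x,p_y,M) = 1/3·M/p_x and y* = 2/3·M/p_y.
At p_x=8.8, p_y=12.25, M=232: x* = 1/3·232/8.8 = 8.7879, y* = 12.6259.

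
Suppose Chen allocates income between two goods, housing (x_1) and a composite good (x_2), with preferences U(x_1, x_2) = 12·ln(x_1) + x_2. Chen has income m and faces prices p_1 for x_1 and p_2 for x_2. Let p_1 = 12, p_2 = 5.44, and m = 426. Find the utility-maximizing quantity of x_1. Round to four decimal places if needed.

x_1* = 5.44

MU_x_1 = 12/x_1, MU_x_2 = 1. Tangency: 12/x_1 = p_1/p_2.
So x_1*(p_1,p_2) = 12·p_2/p_1, independent of income; and x_2* = (m − 12·p_2)/p_2.
At the given prices: x_1* = 12·5.44/12 = 5.44.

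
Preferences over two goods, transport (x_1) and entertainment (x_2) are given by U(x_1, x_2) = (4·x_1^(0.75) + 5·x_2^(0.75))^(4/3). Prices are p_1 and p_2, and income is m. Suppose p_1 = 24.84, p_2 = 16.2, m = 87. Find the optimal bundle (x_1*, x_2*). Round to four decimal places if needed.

x_1* = 0.3573, x_2* = 4.8224

From the CES first-order condition, (4/5)·(x_2/x_1)^(0.25) = p_1/p_2.
Solve for the ratio: x_2/x_1 = [(5/4)·p_1/p_2]^(4).
With the ratio pinned down, the budget gives x_1* = m/(p_1 + p_2·(x_2/x_1)) and x_2* = (x_2/x_1)·x_1*.
Numerically x_2/x_1 = 13.495419, so x_1* = 87/(24.84 + 16.2·13.495419) = 0.3573 and x_2* = 13.495419·0.3573 = 4.8224.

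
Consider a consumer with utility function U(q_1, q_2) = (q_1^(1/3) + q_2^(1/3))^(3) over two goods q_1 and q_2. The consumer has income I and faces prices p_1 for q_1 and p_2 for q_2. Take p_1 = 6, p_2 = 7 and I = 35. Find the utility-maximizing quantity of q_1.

q_1* = 3.029

From the CES first-order condition, (q_2/q_1)^(2/3) = p_1/p_2.
Hence q_2/q_1 = (p_1/p_2)^(1/(2/3)), i.e. raised to the 1.5 power.
With the ratio pinned down, the budget gives q_1* = I/(p_1 + p_2·(q_2/q_1)) and q_2* = (q_2/q_1)·q_1*.
Numerically q_2/q_1 = 0.79356, so q_1* = 35/(6 + 7·0.79356) = 3.029.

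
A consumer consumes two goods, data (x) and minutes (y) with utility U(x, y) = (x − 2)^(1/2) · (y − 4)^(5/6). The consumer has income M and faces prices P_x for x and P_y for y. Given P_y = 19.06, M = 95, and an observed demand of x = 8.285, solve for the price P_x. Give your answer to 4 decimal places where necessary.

P_x = 1

This is Cobb-Douglas in (x−2, y−4): tangency gives 0.5·P_y·(y−4) = 5/6·P_x·(x−2).
Substituting into the budget: x* = 2 + 0.375·(M − 2·P_x − 4·P_y)/P_x, and y* = 4 + 0.625·(…)/P_y.
Set x* = 8.285 in the demand function and solve for P_x: P_x = 1.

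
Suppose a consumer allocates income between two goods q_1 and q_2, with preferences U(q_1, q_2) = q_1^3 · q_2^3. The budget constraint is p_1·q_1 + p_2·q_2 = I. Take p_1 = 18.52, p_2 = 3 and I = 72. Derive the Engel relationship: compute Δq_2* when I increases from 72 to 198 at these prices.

Δq_2* = 21

The MRS is q_2/q_1. Set MRS = p_1/p_2.
So 3·p_2·q_2 = 3·p_1·q_1; combined with the budget, a share 0.5 of income goes to q_1.
Demand: q_1*(p_1,p_2,I) = 0.5·I/p_1 and q_2* = 0.5·I/p_2.
At p_1=18.52, p_2=3, I=72: q_2* = 0.5·72/3 = 12.
At I' = 198: q_2* = 33. Change: 33 − 12 = 21.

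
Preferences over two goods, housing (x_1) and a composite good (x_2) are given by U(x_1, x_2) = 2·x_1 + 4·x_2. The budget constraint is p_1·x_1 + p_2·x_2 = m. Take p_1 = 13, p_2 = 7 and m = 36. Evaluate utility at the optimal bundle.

Perfect substitutes: compare marginal utility per dollar. 2/p_1 vs 4/p_2 → 0.1538 vs 0.5714.
x_2 gives more utility per dollar, so spend all income on x_2: x_2* = m/p_2, x_1* = 0.
Numerically: x_1* = 0, x_2* = 5.1429.
Utility at the optimum: U(0, 5.1429) = 20.5714.

V = 20.5714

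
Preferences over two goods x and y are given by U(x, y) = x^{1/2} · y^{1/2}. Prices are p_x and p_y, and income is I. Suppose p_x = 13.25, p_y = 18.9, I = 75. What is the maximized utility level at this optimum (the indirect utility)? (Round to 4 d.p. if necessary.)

MU_x/MU_y = (0.5·y)/(0.5·x); tangency sets this equal to p_x/p_y.
So 0.5·p_y·y = 0.5·p_x·x; combined with the budget, a share 0.5 of income goes to x.
Demand: x*(p_x,p_y,I) = 0.5·I/p_x and y* = 0.5·I/p_y.
At p_x=13.25, p_y=18.9, I=75: x* = 0.5·75/13.25 = 2.8302, y* = 1.9841.
Utility at the optimum: U(2.8302, 1.9841) = 2.3697.

V = 2.3697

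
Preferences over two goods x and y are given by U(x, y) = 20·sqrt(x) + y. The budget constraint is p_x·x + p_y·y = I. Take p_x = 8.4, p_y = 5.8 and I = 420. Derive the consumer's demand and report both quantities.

x* = 47.6757, y* = 3.3662

Set MRS = p_x/p_y: 10·x^(−1/2) = p_x/p_y.
Thus x* = (10·p_y/p_x)² — independent of I — with the rest of income spent on y.
Plugging in: x* = (10·5.8/8.4)² = 47.6757, y* = 3.3662.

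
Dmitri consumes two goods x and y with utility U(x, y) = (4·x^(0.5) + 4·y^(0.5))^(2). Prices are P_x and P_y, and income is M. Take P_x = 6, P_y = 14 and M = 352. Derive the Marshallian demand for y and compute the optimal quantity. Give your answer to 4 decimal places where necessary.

y* = 7.5429

From the CES first-order condition, (y/x)^(0.5) = P_x/P_y.
Hence y/x = (P_x/P_y)^(1/(0.5)), i.e. raised to the 2 power.
Substitute y = (y/x)·x into the budget: x* = M/(P_x + P_y·(y/x)).
Numerically y/x = 0.183673, so x* = 352/(6 + 14·0.183673) = 41.0667 and y* = 0.183673·41.0667 = 7.5429.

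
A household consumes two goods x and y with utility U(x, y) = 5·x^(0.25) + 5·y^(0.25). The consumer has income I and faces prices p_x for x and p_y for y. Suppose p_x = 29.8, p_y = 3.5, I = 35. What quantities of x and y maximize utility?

x* = 0.3861, y* = 6.7127

MRS = MU_x/MU_y = (y/x)^(0.75). Set equal to p_x/p_y.
Hence y/x = (p_x/p_y)^(1/(0.75)), i.e. raised to the 4/3 power.
Substitute y = (y/x)·x into the budget: x* = I/(p_x + p_y·(y/x)).
Numerically y/x = 17.385918, so x* = 35/(29.8 + 3.5·17.385918) = 0.3861 and y* = 17.385918·0.3861 = 6.7127.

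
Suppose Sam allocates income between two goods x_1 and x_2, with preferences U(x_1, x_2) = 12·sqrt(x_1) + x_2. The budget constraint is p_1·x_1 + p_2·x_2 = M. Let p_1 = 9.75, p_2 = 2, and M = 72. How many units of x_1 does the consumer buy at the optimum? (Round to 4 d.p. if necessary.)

x_1* = 1.5148

MU_x_1 = 6/√x_1, MU_x_2 = 1. Tangency: 6/√x_1 = p_1/p_2.
Thus x_1* = (6·p_2/p_1)² — independent of M — with the rest of income spent on x_2.
Plugging in: x_1* = (6·2/9.75)² = 1.5148.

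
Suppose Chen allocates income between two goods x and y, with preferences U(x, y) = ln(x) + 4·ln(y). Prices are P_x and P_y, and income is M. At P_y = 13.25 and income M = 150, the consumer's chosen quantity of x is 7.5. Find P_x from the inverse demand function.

P_x = 4

The MRS is (1/4)·y/x. Set MRS = P_x/P_y.
So P_y·y = 4·P_x·x; combined with the budget, a share 0.2 of income goes to x.
Demand: x*(P_x,P_y,M) = 0.2·M/P_x and y* = 0.8·M/P_y.
Set x* = 7.5 in the demand function and solve for P_x: P_x = 4.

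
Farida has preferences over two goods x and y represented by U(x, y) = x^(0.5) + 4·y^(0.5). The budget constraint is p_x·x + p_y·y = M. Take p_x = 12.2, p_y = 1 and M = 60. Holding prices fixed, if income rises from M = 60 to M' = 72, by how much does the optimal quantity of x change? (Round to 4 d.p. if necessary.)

MU_x ∝ x^(-0.5), MU_y ∝ 4·y^(-0.5), so MRS = (1/4)·(y/x)^(0.5) = p_x/p_y.
Hence y/x = (4·p_x/p_y)^(1/(0.5)), i.e. raised to the 2 power.
With the ratio pinned down, the budget gives x* = M/(p_x + p_y·(y/x)) and y* = (y/x)·x*.
Numerically y/x = 2381.44, so x* = 60/(12.2 + 1·2381.44) = 0.0251.
At M' = 72: x* = 0.0301. Change: 0.0301 − 0.0251 = 0.005.

Δx* = 0.005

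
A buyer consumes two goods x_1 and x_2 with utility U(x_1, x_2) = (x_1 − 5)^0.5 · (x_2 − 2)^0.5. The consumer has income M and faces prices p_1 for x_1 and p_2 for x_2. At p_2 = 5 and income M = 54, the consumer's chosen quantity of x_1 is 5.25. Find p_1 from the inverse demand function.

MRS = (x_2−2)/(x_1−5). Tangency with p_1/p_2 gives x_2−2 = (p_1/p_2)·(x_1−5).
Substituting into the budget: x_1* = 5 + 0.5·(M − 5·p_1 − 2·p_2)/p_1, and x_2* = 2 + 0.5·(…)/p_2.
Set x_1* = 5.25 in the demand function and solve for p_1: p_1 = 8.

p_1 = 8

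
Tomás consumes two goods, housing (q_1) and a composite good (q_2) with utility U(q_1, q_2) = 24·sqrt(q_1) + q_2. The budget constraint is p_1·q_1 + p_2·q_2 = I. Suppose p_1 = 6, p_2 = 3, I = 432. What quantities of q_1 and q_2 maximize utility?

Plugging in: q_1* = (12·3/6)² = 36, q_2* = 72.

q_1* = 36, q_2* = 72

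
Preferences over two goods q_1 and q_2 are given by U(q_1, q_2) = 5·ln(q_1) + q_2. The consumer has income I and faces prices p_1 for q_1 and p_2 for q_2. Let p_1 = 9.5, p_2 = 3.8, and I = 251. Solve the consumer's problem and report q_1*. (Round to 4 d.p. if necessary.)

Set MRS = p_1/p_2: (5/q_1)/1 = p_1/p_2.
So q_1*(p_1,p_2) = 5·p_2/p_1, independent of income; and q_2* = (I − 5·p_2)/p_2.
At the given prices: q_1* = 5·3.8/9.5 = 2.

q_1* = 2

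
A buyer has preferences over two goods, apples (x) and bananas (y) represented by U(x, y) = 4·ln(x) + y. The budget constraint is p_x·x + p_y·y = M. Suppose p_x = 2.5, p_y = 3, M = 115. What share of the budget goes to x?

share on x = 0.1043

MU_x = 4/x, MU_y = 1. Tangency: 4/x = p_x/p_y.
So x*(p_x,p_y) = 4·p_y/p_x, independent of income; and y* = (M − 4·p_y)/p_y.
At the given prices: x* = 4·3/2.5 = 4.8, and y* = 34.3333.
Expenditure on x: 2.5·4.8 = 12; share = 0.1043.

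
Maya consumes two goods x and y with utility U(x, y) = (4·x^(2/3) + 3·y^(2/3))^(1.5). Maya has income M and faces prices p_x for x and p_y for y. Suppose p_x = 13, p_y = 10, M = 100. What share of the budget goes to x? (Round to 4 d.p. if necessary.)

share on x = 0.5838

From the CES first-order condition, (4/3)·(y/x)^(1/3) = p_x/p_y.
Hence y/x = ((3/4)·p_x/p_y)^(1/(1/3)), i.e. raised to the 3 power.
Substitute y = (y/x)·x into the budget: x* = M/(p_x + p_y·(y/x)).
Numerically y/x = 0.926859, so x* = 100/(13 + 10·0.926859) = 4.4906 and y* = 0.926859·4.4906 = 4.1622.
Expenditure on x: 13·4.4906 = 58.3782; share = 0.5838.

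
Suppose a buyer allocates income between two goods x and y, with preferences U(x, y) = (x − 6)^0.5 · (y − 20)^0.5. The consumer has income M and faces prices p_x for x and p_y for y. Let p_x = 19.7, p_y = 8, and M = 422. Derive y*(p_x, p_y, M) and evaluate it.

Let x' = x−6, y' = y−20. MRS = y'/x' = p_x/p_y.
After buying the subsistence bundle (6, 20), a share 0.5 of the remaining income goes to x: x* = 6 + 0.5·(M − 6p_x − 20p_y)/p_x.
Discretionary income = 422 − 6·19.7 − 20·8 = 143.8; y* = 20 + 0.5·143.8/8 = 28.9875.

y* = 28.9875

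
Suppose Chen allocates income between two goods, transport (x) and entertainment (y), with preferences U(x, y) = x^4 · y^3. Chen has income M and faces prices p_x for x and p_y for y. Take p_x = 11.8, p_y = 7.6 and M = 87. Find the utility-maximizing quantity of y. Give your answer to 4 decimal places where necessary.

y* = 4.906

MU_x/MU_y = (4·y)/(3·x); tangency sets this equal to p_x/p_y.
Rearranging, p_y·y = (3/4)·p_x·x. Substituting into the budget gives p_x·x·(1 + (3/4)) = M.
Demand: x*(p_x,p_y,M) = 4/7·M/p_x and y* = 3/7·M/p_y.
At p_x=11.8, p_y=7.6, M=87: y* = 3/7·87/7.6 = 4.906.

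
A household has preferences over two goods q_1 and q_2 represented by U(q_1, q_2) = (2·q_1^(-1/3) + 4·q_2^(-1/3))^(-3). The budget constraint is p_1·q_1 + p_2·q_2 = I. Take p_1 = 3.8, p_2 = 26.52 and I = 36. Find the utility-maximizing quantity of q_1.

MU_q_1 ∝ 2·q_1^(-4/3), MU_q_2 ∝ 4·q_2^(-4/3), so MRS = (1/2)·(q_2/q_1)^(4/3) = p_1/p_2.
Hence q_2/q_1 = (2·p_1/p_2)^(1/(4/3)), i.e. raised to the 0.75 power.
With the ratio pinned down, the budget gives q_1* = I/(p_1 + p_2·(q_2/q_1)) and q_2* = (q_2/q_1)·q_1*.
Numerically q_2/q_1 = 0.391679, so q_1* = 36/(3.8 + 26.52·0.391679) = 2.5375.

q_1* = 2.5375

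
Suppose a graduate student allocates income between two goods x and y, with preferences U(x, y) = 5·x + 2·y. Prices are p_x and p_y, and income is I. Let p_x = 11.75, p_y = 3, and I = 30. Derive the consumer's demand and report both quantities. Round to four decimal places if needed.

x* = 0, y* = 10

Linear utility — the consumer picks whichever good has higher MU/price: 5/11.75 = 0.4255 vs 2/3 = 0.6667.
y gives more utility per dollar, so spend all income on y: y* = I/p_y, x* = 0.
Numerically: x* = 0, y* = 10.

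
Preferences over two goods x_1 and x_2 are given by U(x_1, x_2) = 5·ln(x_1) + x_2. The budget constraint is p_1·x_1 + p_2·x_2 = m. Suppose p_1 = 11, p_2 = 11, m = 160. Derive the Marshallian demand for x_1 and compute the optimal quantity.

MU_x_1 = 5/x_1, MU_x_2 = 1. Tangency: 5/x_1 = p_1/p_2.
So x_1*(p_1,p_2) = 5·p_2/p_1, independent of income; and x_2* = (m − 5·p_2)/p_2.
At the given prices: x_1* = 5·11/11 = 5.

x_1* = 5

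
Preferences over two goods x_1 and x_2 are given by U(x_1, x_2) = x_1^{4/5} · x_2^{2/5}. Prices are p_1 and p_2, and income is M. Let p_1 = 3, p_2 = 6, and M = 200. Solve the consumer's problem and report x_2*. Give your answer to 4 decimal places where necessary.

The MRS is 2·x_2/x_1. Set MRS = p_1/p_2.
So 0.8·p_2·x_2 = 0.4·p_1·x_1; combined with the budget, a share 2/3 of income goes to x_1.
Demand: x_1*(p_1,p_2,M) = 2/3·M/p_1 and x_2* = 1/3·M/p_2.
At p_1=3, p_2=6, M=200: x_2* = 1/3·200/6 = 11.1111.

x_2* = 11.1111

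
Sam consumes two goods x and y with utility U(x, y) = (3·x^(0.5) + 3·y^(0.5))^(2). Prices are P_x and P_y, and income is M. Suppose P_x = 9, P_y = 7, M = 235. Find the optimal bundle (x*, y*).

MRS = MU_x/MU_y = (y/x)^(0.5). Set equal to P_x/P_y.
Hence y/x = (P_x/P_y)^(1/(0.5)), i.e. raised to the 2 power.
With the ratio pinned down, the budget gives x* = M/(P_x + P_y·(y/x)) and y* = (y/x)·x*.
Numerically y/x = 1.653061, so x* = 235/(9 + 7·1.653061) = 11.4236 and y* = 1.653061·11.4236 = 18.8839.

x* = 11.4236, y* = 18.8839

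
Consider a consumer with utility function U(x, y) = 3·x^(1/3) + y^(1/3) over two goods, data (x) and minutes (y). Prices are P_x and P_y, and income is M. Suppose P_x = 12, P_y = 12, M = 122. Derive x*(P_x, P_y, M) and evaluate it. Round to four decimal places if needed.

x* = 8.5259

With the ratio pinned down, the budget gives x* = M/(P_x + P_y·(y/x)) and y* = (y/x)·x*.
Numerically y/x = 0.19245, so x* = 122/(12 + 12·0.19245) = 8.5259.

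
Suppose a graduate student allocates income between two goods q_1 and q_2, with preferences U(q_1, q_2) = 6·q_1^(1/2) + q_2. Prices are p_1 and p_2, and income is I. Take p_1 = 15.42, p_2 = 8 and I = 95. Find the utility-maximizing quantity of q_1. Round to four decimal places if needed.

Set MRS = p_1/p_2: 3·q_1^(−1/2) = p_1/p_2.
Thus q_1* = (3·p_2/p_1)² — independent of I — with the rest of income spent on q_2.
Plugging in: q_1* = (3·8/15.42)² = 2.4224.

q_1* = 2.4224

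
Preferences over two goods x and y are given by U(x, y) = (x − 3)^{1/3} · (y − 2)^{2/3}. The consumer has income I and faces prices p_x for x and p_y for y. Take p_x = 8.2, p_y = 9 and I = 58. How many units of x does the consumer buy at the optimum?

MRS = (1/2)·(y−2)/(x−3). Tangency with p_x/p_y gives y−2 = 2·(p_x/p_y)·(x−3).
Substituting into the budget: x* = 3 + 1/3·(I − 3·p_x − 2·p_y)/p_x, and y* = 2 + 2/3·(…)/p_y.
Discretionary income = 58 − 3·8.2 − 2·9 = 15.4; x* = 3 + 1/3·15.4/8.2 = 3.626.

x* = 3.626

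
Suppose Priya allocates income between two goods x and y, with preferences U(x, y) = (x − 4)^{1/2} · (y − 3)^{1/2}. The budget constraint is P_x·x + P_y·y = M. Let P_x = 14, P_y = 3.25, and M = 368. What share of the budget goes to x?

After buying the subsistence bundle (4, 3), a share 0.5 of the remaining income goes to x: x* = 4 + 0.5·(M − 4P_x − 3P_y)/P_x.
Discretionary income = 368 − 4·14 − 3·3.25 = 302.25; x* = 4 + 0.5·302.25/14 = 14.7946; y* = 3 + 0.5·302.25/3.25 = 49.5.
Expenditure on x: 14·14.7946 = 207.125; share = 0.5628.

share on x = 0.5628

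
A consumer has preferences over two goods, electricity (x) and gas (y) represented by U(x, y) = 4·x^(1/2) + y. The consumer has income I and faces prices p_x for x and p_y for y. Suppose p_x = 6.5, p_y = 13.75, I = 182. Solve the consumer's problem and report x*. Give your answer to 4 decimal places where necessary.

Utility is quasi-linear in y; the FOC for x is 2/√x = p_x/p_y.
Thus x* = (2·p_y/p_x)² — independent of I — with the rest of income spent on y.
Plugging in: x* = (2·13.75/6.5)² = 17.8994.

x* = 17.8994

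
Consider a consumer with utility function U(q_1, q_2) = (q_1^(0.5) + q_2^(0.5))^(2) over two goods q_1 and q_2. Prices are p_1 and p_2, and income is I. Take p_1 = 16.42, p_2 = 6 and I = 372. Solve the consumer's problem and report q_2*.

q_2* = 45.4077

MU_q_1 ∝ q_1^(-0.5), MU_q_2 ∝ q_2^(-0.5), so MRS = (q_2/q_1)^(0.5) = p_1/p_2.
Solve for the ratio: q_2/q_1 = [p_1/p_2]^(2).
Substitute q_2 = (q_2/q_1)·q_1 into the budget: q_1* = I/(p_1 + p_2·(q_2/q_1)).
Numerically q_2/q_1 = 7.489344, so q_1* = 372/(16.42 + 6·7.489344) = 6.063 and q_2* = 7.489344·6.063 = 45.4077.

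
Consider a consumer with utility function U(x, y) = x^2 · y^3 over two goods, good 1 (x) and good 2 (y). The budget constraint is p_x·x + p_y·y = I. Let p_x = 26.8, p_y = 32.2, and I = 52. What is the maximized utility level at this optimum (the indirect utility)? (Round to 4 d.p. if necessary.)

At p_x=26.8, p_y=32.2, I=52: x* = 0.4·52/26.8 = 0.7761, y* = 0.9689.
Utility at the optimum: U(0.7761, 0.9689) = 0.548.

V = 0.548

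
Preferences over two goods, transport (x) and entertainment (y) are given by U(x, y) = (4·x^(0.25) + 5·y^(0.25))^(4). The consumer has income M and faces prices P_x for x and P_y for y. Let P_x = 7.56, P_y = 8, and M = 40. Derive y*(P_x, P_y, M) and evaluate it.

y* = 2.8461

Numerically y/x = 1.248693, so x* = 40/(7.56 + 8·1.248693) = 2.2793 and y* = 1.248693·2.2793 = 2.8461.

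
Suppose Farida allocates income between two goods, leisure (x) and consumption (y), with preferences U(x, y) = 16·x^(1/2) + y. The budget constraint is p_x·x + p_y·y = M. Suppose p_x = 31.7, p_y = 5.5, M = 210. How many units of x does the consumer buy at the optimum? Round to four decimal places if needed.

x* = 1.9266

Set MRS = p_x/p_y: 8·x^(−1/2) = p_x/p_y.
Solve: √x = 8·p_y/p_x, so x*(p_x,p_y) = (8·p_y/p_x)², and y* = (M − p_x·x*)/p_y.
Plugging in: x* = (8·5.5/31.7)² = 1.9266.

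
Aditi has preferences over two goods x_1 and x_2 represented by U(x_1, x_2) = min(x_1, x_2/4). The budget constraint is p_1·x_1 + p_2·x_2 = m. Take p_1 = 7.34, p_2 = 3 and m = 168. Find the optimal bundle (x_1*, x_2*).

x_1* = 8.6867, x_2* = 34.7466

With perfect complements, no substitution: consume in ratio x_1:x_2 = 1:4.
Budget: p_1·x_1 + p_2·4·x_1 = m, so (p_1 + 4·p_2)·x_1 = m.
Demand: x_1*(p_1,p_2,m) = m/(p_1 + 4·p_2), x_2* = 4·m/(p_1 + 4·p_2).
Here 7.34 + 4·3 = 19.34, giving x_1* = 8.6867 and x_2* = 34.7466.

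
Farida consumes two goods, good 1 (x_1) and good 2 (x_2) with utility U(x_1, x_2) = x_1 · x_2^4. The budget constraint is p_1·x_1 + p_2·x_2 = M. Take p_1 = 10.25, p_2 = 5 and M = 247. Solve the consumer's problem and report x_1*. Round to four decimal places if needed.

At p_1=10.25, p_2=5, M=247: x_1* = 0.2·247/10.25 = 4.8195.

x_1* = 4.8195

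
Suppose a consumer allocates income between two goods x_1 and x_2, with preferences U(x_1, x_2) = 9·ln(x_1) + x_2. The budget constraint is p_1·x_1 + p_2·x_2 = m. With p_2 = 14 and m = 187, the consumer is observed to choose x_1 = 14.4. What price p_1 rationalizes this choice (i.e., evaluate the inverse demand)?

Set MRS = p_1/p_2: (9/x_1)/1 = p_1/p_2.
So x_1*(p_1,p_2) = 9·p_2/p_1, independent of income; and x_2* = (m − 9·p_2)/p_2.
Set x_1* = 14.4 in the demand function and solve for p_1: p_1 = 8.75.

p_1 = 8.75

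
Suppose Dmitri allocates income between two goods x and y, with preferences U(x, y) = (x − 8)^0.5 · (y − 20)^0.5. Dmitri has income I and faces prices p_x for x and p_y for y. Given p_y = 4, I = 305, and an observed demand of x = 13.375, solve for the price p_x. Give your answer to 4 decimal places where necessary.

p_x = 12

Let x' = x−8, y' = y−20. MRS = y'/x' = p_x/p_y.
Substituting into the budget: x* = 8 + 0.5·(I − 8·p_x − 20·p_y)/p_x, and y* = 20 + 0.5·(…)/p_y.
Set x* = 13.375 in the demand function and solve for p_x: p_x = 12.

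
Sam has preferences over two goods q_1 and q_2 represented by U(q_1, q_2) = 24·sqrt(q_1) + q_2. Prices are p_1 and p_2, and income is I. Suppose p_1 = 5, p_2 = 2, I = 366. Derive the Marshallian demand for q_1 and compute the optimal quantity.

MU_q_1 = 12/√q_1, MU_q_2 = 1. Tangency: 12/√q_1 = p_1/p_2.
Solve: √q_1 = 12·p_2/p_1, so q_1*(p_1,p_2) = (12·p_2/p_1)², and q_2* = (I − p_1·q_1*)/p_2.
Plugging in: q_1* = (12·2/5)² = 23.04.

q_1* = 23.04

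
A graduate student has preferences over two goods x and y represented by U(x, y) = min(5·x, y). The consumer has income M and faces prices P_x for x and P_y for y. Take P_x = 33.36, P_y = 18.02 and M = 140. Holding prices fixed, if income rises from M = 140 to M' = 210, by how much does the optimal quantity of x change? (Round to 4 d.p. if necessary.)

Δx* = 0.567

Here 33.36 + 5·18.02 = 123.46, giving x* = 1.134.
At M' = 210: x* = 1.701. Change: 1.701 − 1.134 = 0.567.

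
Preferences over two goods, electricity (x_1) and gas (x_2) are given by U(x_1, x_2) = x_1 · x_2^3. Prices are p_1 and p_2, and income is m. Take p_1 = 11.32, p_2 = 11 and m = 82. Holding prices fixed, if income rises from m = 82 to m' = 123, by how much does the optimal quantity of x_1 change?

Δx_1* = 0.9055

Tangency: MRS = (1/3)·x_2/x_1 = p_1/p_2.
So p_2·x_2 = 3·p_1·x_1; combined with the budget, a share 0.25 of income goes to x_1.
Demand: x_1*(p_1,p_2,m) = 0.25·m/p_1 and x_2* = 0.75·m/p_2.
At p_1=11.32, p_2=11, m=82: x_1* = 0.25·82/11.32 = 1.811.
At m' = 123: x_1* = 2.7164. Change: 2.7164 − 1.811 = 0.9055.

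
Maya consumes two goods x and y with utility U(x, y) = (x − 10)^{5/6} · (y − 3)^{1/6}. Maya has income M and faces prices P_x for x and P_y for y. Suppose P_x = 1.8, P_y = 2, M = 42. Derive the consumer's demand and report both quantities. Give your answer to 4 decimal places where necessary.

After buying the subsistence bundle (10, 3), a share 5/6 of the remaining income goes to x: x* = 10 + 5/6·(M − 10P_x − 3P_y)/P_x.
Discretionary income = 42 − 10·1.8 − 3·2 = 18; x* = 10 + 5/6·18/1.8 = 18.3333; y* = 3 + 1/6·18/2 = 4.5.

x* = 18.3333, y* = 4.5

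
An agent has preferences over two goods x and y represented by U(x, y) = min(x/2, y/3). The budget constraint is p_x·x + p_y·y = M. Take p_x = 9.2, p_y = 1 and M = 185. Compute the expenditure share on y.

With perfect complements, no substitution: consume in ratio x:y = 2:3.
Budget: p_x·x + p_y·(3/2)·x = M, so (2·p_x + 3·p_y)·x = 2·M.
Demand: x*(p_x,p_y,M) = 2·M/(2·p_x + 3·p_y), y* = 3·M/(2·p_x + 3·p_y).
Here 2·9.2 + 3·1 = 21.4, giving x* = 17.2897 and y* = 25.9346.
Expenditure on y: 1·25.9346 = 25.9346; share = 0.1402.

share on y = 0.1402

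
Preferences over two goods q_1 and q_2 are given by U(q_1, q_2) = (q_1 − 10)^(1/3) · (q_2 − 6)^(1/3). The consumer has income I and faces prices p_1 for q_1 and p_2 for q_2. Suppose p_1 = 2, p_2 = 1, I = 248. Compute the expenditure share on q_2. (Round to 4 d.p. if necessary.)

share on q_2 = 0.4718

Let q_1' = q_1−10, q_2' = q_2−6. MRS = q_2'/q_1' = p_1/p_2.
Substituting into the budget: q_1* = 10 + 0.5·(I − 10·p_1 − 6·p_2)/p_1, and q_2* = 6 + 0.5·(…)/p_2.
Discretionary income = 248 − 10·2 − 6·1 = 222; q_1* = 10 + 0.5·222/2 = 65.5; q_2* = 6 + 0.5·222/1 = 117.
Expenditure on q_2: 1·117 = 117; share = 0.4718.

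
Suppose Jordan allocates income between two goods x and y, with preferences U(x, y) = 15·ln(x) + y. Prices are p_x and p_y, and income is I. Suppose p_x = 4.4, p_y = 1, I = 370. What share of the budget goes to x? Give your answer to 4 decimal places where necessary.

share on x = 0.0405

Set MRS = p_x/p_y: (15/x)/1 = p_x/p_y.
So x*(p_x,p_y) = 15·p_y/p_x, independent of income; and y* = (I − 15·p_y)/p_y.
At the given prices: x* = 15·1/4.4 = 3.4091, and y* = 355.
Expenditure on x: 4.4·3.4091 = 15; share = 0.0405.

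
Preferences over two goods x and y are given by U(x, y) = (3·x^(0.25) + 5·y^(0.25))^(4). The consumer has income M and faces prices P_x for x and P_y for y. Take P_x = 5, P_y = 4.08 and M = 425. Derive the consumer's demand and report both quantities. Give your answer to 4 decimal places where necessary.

x* = 27.2905, y* = 70.7224

With the ratio pinned down, the budget gives x* = M/(P_x + P_y·(y/x)) and y* = (y/x)·x*.
Numerically y/x = 2.591462, so x* = 425/(5 + 4.08·2.591462) = 27.2905 and y* = 2.591462·27.2905 = 70.7224.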